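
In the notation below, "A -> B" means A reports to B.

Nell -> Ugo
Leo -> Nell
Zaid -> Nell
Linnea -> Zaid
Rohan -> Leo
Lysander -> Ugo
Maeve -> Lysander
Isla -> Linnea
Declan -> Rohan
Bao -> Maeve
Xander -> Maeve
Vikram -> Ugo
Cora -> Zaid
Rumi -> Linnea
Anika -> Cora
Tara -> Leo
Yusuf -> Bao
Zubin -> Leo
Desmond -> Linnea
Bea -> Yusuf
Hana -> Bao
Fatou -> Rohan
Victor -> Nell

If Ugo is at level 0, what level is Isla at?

4

Chain from Isla up to Ugo: Isla → Linnea → Zaid → Nell → Ugo. That is 4 steps up, so Isla is 4 levels below Ugo.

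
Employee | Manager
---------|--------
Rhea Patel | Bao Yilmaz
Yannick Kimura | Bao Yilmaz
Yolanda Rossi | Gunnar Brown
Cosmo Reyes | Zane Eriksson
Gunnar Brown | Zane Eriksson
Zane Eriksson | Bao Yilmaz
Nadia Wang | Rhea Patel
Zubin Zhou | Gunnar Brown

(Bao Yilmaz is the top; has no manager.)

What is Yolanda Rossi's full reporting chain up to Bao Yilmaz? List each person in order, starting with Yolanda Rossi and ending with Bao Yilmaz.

Yolanda Rossi -> Gunnar Brown -> Zane Eriksson -> Bao Yilmaz

Yolanda Rossi reports to Gunnar Brown. Gunnar Brown reports to Zane Eriksson. Zane Eriksson reports to Bao Yilmaz. Bao Yilmaz is at the top.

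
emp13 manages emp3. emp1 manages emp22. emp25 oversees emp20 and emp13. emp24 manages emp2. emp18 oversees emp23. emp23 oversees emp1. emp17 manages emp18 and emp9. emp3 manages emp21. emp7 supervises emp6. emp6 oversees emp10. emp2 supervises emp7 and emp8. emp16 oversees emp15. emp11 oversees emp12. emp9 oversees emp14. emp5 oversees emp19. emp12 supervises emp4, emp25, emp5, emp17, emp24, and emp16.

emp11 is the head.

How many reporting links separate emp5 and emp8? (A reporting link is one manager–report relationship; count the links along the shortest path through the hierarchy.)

emp5 is 1 level below emp12, and emp8 is 3 levels below emp12 (their lowest common manager). The shortest path runs up from emp5 to emp12 and back down to emp8: 1 + 3 = 4 links.

4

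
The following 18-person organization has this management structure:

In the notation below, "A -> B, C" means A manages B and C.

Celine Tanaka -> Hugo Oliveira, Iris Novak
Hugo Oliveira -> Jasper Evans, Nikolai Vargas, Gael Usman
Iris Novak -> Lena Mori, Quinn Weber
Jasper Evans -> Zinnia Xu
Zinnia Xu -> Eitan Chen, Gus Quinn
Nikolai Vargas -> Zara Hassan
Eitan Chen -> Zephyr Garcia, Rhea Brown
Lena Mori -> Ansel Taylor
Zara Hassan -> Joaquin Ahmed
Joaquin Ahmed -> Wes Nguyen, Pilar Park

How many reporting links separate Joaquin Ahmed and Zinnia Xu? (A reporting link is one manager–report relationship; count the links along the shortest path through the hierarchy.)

Joaquin Ahmed is 3 levels below Hugo Oliveira, and Zinnia Xu is 2 levels below Hugo Oliveira (their lowest common manager). The shortest path runs up from Joaquin Ahmed to Hugo Oliveira and back down to Zinnia Xu: 3 + 2 = 5 links.

5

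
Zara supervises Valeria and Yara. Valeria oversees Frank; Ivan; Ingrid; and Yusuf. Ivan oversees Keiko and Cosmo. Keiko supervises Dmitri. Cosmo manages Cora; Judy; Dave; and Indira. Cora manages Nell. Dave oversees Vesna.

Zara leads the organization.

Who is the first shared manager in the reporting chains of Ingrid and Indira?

Valeria

Ingrid's chain of managers is Valeria, Zara. Indira's chain of managers is Cosmo, Ivan, Valeria, Zara. The first manager that appears in both chains is Valeria.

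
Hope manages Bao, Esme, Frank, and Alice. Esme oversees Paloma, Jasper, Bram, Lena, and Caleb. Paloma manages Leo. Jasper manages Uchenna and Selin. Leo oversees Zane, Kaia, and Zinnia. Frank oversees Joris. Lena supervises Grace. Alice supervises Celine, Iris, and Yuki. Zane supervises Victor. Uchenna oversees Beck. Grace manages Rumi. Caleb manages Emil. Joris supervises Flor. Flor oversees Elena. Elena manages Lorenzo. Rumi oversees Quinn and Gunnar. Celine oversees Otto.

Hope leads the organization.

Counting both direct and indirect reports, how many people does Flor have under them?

2

Flor directly manages Elena. Under Elena: Lorenzo (1). That's 2 in total.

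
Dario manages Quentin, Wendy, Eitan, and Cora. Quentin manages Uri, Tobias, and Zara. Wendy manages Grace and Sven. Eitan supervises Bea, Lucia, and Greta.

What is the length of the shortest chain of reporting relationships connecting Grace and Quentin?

Grace is 2 levels below Dario, and Quentin is 1 level below Dario (their lowest common manager). The shortest path runs up from Grace to Dario and back down to Quentin: 2 + 1 = 3 links.

3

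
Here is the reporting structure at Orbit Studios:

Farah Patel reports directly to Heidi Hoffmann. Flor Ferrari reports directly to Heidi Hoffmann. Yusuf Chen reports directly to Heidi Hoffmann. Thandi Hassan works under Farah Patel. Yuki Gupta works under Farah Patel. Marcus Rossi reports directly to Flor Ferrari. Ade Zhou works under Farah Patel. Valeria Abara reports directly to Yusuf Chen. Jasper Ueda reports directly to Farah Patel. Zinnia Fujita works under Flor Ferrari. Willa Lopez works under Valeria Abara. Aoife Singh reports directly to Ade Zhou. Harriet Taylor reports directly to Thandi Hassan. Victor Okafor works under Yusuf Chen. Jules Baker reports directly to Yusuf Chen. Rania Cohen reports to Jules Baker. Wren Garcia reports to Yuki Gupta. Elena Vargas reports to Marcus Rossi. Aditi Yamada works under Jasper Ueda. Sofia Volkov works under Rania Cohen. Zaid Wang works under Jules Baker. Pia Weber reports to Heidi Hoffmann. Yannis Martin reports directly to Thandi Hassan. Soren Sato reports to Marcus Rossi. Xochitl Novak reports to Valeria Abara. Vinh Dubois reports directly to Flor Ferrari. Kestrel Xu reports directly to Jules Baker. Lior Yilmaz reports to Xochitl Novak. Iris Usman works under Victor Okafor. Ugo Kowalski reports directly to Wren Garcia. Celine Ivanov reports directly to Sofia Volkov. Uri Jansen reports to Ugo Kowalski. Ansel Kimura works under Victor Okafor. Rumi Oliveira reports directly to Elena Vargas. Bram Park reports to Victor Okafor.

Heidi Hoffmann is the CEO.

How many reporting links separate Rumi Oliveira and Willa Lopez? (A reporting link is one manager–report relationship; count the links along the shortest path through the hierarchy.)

7

Rumi Oliveira is 4 levels below Heidi Hoffmann, and Willa Lopez is 3 levels below Heidi Hoffmann (their lowest common manager). The shortest path runs up from Rumi Oliveira to Heidi Hoffmann and back down to Willa Lopez: 4 + 3 = 7 links.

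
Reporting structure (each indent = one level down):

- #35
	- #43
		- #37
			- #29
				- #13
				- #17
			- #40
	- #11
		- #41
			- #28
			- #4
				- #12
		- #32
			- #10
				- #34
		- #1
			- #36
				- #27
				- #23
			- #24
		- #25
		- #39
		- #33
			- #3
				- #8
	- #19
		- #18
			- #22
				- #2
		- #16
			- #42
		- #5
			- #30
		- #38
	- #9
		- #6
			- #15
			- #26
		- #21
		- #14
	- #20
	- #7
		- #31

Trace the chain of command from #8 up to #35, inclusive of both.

#8 -> #3 -> #33 -> #11 -> #35

#8 reports to #3. #3 reports to #33. #33 reports to #11. #11 reports to #35. #35 is at the top.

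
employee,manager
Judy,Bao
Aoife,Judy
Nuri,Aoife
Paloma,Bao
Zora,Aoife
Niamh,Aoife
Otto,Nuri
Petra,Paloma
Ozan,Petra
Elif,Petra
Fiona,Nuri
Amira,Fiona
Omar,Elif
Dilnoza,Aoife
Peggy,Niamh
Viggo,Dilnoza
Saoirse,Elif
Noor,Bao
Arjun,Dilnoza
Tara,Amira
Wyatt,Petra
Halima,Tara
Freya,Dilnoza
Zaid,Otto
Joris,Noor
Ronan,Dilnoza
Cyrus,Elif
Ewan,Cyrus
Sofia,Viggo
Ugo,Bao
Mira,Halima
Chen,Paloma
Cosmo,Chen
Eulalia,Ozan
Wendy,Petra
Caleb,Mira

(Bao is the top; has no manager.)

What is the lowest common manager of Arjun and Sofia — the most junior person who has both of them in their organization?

Arjun's chain of managers is Dilnoza, Aoife, Judy, Bao. Sofia's chain of managers is Viggo, Dilnoza, Aoife, Judy, Bao. The first manager that appears in both chains is Dilnoza.

Dilnoza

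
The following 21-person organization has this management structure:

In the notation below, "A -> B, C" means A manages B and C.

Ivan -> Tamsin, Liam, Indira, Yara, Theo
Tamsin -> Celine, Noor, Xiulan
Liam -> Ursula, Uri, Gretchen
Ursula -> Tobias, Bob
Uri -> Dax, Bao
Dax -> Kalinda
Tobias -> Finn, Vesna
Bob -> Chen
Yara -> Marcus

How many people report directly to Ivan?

Ivan directly manages Tamsin, Liam, Indira, Yara, Theo. That is 5 direct reports.

5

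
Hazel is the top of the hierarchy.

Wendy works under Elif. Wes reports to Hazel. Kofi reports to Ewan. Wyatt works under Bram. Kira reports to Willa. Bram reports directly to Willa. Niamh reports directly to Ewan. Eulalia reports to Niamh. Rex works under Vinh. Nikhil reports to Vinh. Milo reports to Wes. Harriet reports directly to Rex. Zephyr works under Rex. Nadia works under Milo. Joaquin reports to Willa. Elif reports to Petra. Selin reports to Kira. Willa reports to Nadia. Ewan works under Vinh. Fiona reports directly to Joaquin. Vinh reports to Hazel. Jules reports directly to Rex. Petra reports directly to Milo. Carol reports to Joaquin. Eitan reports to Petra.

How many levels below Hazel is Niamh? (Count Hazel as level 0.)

3

Chain from Niamh up to Hazel: Niamh → Ewan → Vinh → Hazel. That is 3 steps up, so Niamh is 3 levels below Hazel.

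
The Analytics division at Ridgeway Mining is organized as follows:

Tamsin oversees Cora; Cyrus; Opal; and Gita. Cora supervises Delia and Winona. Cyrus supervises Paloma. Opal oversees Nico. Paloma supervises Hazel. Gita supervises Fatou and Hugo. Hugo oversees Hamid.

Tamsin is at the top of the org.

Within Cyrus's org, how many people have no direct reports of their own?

1

The only person in Cyrus's organization with no one reporting to them is Hazel. That is 1.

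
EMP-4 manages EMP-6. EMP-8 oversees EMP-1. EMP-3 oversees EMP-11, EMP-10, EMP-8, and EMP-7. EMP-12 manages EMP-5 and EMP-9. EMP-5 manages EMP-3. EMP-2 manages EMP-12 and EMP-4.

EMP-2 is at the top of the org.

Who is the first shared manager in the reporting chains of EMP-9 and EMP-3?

EMP-12

EMP-9's chain of managers is EMP-12, EMP-2. EMP-3's chain of managers is EMP-5, EMP-12, EMP-2. The first manager that appears in both chains is EMP-12.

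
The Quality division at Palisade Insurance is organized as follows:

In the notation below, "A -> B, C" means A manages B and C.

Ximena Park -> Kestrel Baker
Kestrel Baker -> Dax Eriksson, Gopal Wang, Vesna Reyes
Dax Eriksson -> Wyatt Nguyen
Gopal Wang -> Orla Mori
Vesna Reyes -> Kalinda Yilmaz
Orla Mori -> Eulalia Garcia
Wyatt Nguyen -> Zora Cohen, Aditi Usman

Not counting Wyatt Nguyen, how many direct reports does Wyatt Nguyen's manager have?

Wyatt Nguyen reports to Dax Eriksson, and Dax Eriksson has no other direct reports. Wyatt Nguyen has 0 peers.

0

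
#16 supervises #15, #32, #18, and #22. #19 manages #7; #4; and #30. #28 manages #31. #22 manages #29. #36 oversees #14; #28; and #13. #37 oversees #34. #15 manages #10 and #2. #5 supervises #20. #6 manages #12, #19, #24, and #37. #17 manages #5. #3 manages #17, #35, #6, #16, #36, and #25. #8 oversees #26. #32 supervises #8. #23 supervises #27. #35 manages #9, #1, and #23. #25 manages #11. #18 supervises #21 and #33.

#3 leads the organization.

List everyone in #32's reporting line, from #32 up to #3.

#32 -> #16 -> #3

#32 reports to #16. #16 reports to #3. #3 is at the top.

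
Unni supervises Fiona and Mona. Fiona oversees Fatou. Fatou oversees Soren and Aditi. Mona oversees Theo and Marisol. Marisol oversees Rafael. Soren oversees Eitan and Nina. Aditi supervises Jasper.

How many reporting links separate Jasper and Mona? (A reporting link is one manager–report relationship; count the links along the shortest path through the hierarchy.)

5

Jasper is 4 levels below Unni, and Mona is 1 level below Unni (their lowest common manager). The shortest path runs up from Jasper to Unni and back down to Mona: 4 + 1 = 5 links.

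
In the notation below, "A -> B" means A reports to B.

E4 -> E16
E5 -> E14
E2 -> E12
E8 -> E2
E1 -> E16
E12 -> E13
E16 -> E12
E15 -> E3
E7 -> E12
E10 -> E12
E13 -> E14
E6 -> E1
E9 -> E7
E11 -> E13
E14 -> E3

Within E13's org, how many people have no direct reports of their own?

The people in E13's organization with no one reporting to them are E11, E10, E8, E4, E6, E9. That is 6.

6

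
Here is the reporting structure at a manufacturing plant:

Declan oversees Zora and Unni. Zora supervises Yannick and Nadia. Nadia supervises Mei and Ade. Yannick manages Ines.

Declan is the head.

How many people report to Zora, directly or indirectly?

Zora directly manages Nadia, Yannick. Under Nadia: Mei, Ade (2). Under Yannick: Ines (1). So Zora's organization is 2 direct reports plus everyone under them: 3 + 2 = 5.

5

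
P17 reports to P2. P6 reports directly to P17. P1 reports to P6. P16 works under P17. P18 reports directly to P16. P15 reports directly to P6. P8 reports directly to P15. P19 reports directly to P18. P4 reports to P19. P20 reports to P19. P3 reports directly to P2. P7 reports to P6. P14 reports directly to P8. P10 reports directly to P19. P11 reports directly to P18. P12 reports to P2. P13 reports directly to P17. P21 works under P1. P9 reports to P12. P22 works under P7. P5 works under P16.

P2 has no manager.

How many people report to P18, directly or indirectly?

5

P18 directly manages P19, P11. Under P19: P10, P20, P4 (3). P11 has no reports. So P18's organization is 2 direct reports plus everyone under them: 4 + 1 = 5.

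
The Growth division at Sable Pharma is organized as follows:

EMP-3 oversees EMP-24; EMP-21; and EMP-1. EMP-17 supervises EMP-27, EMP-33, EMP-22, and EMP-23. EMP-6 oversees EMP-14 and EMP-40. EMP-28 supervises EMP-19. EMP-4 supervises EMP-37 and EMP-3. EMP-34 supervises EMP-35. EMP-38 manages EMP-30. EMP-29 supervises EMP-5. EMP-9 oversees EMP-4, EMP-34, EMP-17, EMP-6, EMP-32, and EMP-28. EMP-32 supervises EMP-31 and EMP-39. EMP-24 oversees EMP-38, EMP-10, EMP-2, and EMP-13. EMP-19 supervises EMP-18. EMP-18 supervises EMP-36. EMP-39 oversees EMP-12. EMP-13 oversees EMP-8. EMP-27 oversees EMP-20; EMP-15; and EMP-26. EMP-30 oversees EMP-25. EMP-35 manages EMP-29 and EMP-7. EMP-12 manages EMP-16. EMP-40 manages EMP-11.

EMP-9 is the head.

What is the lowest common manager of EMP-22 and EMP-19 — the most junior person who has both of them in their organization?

EMP-9

EMP-22's chain of managers is EMP-17, EMP-9. EMP-19's chain of managers is EMP-28, EMP-9. The first manager that appears in both chains is EMP-9.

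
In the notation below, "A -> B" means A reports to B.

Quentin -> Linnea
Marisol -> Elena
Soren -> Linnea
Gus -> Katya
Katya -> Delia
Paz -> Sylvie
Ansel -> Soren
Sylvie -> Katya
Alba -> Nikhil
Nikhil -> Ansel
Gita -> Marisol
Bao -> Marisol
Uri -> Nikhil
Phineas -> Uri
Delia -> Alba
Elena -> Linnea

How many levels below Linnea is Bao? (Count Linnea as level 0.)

3

Chain from Bao up to Linnea: Bao → Marisol → Elena → Linnea. That is 3 steps up, so Bao is 3 levels below Linnea.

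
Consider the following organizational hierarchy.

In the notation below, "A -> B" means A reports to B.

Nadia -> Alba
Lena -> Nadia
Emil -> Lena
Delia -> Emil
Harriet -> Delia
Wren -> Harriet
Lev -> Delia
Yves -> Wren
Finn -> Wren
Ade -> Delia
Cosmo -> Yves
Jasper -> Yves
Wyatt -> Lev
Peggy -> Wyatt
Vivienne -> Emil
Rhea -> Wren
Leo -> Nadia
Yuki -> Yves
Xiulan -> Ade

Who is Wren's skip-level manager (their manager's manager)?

Wren reports to Harriet, and Harriet reports to Delia. So Wren's skip-level manager is Delia.

Delia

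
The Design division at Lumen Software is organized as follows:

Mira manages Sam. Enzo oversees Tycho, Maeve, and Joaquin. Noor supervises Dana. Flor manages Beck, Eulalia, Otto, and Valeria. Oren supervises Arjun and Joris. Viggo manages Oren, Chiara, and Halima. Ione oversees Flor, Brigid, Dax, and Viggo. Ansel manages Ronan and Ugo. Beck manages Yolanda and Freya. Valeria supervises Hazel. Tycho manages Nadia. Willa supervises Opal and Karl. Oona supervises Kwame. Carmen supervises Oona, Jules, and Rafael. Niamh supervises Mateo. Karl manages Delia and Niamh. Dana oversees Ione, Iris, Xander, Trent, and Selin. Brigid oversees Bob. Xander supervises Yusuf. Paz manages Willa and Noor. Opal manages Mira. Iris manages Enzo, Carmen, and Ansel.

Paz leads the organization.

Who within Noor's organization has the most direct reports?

Direct-report counts within Noor's organization: Noor has 1; Dana has 5; Xander has 1; Iris has 3; Ansel has 2; Carmen has 3; Oona has 1; Enzo has 3; Tycho has 1; Ione has 4; Brigid has 1; Flor has 4; Beck has 2; Valeria has 1; Viggo has 3; Oren has 2. The largest is 5, held by Dana.

Dana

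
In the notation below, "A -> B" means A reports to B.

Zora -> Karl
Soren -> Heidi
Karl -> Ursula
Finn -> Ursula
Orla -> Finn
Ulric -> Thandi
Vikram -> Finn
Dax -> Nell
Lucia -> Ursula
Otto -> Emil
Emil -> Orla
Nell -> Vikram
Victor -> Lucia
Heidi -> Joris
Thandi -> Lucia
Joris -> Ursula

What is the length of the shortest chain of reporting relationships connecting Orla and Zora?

4

Orla is 2 levels below Ursula, and Zora is 2 levels below Ursula (their lowest common manager). The shortest path runs up from Orla to Ursula and back down to Zora: 2 + 2 = 4 links.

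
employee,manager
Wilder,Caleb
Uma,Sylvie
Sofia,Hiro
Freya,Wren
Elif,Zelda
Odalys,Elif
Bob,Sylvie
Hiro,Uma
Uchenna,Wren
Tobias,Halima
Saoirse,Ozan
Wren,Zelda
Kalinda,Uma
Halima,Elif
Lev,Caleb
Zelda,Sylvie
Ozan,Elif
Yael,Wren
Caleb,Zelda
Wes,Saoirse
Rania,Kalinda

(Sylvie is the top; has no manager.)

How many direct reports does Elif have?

Elif directly manages Odalys, Halima, Ozan. That is 3 direct reports.

3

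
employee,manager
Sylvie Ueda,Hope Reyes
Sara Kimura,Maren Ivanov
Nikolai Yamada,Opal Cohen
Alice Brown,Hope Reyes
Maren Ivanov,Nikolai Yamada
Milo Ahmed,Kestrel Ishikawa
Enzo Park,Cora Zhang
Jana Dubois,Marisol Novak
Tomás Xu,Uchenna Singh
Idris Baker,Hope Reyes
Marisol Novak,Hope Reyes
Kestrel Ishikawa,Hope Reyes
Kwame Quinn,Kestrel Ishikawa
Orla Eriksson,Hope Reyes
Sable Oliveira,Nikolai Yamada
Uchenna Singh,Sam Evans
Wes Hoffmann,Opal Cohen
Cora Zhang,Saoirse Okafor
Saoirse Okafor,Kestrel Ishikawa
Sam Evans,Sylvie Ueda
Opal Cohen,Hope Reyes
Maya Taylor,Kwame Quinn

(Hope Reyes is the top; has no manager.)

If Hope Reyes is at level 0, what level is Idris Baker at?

1

Chain from Idris Baker up to Hope Reyes: Idris Baker → Hope Reyes. That is 1 step up, so Idris Baker is 1 level below Hope Reyes.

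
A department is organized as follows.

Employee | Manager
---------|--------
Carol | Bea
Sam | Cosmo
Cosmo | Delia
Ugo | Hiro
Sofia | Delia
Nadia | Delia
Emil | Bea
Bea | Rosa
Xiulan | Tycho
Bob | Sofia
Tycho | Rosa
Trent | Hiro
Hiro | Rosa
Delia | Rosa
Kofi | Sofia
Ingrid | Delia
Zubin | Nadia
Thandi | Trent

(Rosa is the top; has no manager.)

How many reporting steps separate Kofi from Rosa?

3

Chain from Kofi up to Rosa: Kofi → Sofia → Delia → Rosa. That is 3 steps up, so Kofi is 3 levels below Rosa.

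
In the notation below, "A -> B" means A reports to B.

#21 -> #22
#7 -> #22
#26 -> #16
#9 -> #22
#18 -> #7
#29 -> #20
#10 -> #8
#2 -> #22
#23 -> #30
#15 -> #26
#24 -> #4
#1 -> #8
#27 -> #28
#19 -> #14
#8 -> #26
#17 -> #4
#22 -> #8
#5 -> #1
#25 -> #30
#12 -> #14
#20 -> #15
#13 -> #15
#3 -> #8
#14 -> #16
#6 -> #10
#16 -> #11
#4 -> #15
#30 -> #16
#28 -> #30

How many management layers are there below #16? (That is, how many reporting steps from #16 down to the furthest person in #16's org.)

The longest chain under #16 runs #16 → #26 → #8 → #22 → #7 → #18, which is 5 levels below #16.

5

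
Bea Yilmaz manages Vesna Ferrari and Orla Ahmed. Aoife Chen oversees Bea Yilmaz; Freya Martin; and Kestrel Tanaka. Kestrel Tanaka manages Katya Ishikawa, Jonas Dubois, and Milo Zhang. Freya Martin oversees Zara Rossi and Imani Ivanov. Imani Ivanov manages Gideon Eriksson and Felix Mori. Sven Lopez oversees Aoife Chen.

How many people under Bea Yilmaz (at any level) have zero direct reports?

2

The people in Bea Yilmaz's organization with no one reporting to them are Orla Ahmed, Vesna Ferrari. That is 2.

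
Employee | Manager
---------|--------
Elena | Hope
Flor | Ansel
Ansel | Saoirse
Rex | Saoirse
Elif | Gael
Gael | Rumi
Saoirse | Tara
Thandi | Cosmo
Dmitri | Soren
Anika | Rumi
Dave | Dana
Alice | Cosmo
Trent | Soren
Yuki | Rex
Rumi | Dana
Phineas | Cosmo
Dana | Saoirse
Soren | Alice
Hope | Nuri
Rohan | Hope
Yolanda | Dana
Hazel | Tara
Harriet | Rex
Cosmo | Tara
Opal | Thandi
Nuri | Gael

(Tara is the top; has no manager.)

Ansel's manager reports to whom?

Tara

Ansel reports to Saoirse, and Saoirse reports to Tara. So Ansel's skip-level manager is Tara.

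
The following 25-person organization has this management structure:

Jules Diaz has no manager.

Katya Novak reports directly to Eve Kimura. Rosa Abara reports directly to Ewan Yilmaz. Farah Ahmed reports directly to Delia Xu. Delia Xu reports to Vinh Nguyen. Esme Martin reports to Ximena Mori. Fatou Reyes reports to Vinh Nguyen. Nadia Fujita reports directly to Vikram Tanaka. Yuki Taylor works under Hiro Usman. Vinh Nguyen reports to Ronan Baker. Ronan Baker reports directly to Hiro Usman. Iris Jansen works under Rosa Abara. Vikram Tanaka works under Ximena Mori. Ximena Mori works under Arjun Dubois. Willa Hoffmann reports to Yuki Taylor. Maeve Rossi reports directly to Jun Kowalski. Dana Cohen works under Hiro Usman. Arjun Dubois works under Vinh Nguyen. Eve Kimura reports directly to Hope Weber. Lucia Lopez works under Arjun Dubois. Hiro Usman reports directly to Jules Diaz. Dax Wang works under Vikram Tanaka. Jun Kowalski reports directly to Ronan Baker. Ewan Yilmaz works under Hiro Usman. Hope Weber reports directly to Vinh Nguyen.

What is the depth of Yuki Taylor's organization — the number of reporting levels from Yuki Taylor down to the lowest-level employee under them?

The longest chain under Yuki Taylor runs Yuki Taylor → Willa Hoffmann, which is 1 level below Yuki Taylor.

1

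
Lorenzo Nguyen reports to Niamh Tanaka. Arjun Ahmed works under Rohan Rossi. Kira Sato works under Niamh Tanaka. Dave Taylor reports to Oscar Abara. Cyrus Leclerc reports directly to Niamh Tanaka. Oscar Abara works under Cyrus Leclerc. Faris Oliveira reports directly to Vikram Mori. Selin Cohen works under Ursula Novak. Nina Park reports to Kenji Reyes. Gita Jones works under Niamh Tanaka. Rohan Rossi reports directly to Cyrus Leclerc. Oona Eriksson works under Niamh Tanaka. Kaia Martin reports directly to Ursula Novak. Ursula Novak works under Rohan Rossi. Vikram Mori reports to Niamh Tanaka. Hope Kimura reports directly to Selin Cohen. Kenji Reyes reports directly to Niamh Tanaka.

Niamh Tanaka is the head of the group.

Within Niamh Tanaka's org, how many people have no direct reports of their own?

10

The people in Niamh Tanaka's organization with no one reporting to them are Gita Jones, Faris Oliveira, Lorenzo Nguyen, Nina Park, Kira Sato, Dave Taylor, Arjun Ahmed, Kaia Martin, Hope Kimura, Oona Eriksson. That is 10.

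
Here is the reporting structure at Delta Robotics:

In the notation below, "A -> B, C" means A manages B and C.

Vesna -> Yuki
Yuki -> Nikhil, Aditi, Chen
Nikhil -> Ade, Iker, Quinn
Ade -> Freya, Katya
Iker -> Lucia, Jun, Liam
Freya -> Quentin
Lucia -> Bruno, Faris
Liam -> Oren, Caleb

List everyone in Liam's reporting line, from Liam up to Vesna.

Liam -> Iker -> Nikhil -> Yuki -> Vesna

Liam reports to Iker. Iker reports to Nikhil. Nikhil reports to Yuki. Yuki reports to Vesna. Vesna is at the top.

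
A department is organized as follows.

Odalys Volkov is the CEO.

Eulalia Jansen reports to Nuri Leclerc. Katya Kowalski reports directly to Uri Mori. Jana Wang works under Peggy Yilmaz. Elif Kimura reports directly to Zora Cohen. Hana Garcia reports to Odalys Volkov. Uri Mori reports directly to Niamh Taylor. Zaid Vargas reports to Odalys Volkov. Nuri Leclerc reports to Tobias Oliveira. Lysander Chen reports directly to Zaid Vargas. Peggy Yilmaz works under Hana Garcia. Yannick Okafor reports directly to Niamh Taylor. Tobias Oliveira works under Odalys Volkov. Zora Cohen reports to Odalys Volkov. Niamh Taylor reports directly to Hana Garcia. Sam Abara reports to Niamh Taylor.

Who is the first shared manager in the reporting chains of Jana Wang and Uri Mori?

Hana Garcia

Jana Wang's chain of managers is Peggy Yilmaz, Hana Garcia, Odalys Volkov. Uri Mori's chain of managers is Niamh Taylor, Hana Garcia, Odalys Volkov. The first manager that appears in both chains is Hana Garcia.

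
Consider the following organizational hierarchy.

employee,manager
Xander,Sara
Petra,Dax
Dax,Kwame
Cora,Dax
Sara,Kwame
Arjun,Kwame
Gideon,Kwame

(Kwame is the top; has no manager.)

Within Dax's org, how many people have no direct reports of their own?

2

The people in Dax's organization with no one reporting to them are Petra, Cora. That is 2.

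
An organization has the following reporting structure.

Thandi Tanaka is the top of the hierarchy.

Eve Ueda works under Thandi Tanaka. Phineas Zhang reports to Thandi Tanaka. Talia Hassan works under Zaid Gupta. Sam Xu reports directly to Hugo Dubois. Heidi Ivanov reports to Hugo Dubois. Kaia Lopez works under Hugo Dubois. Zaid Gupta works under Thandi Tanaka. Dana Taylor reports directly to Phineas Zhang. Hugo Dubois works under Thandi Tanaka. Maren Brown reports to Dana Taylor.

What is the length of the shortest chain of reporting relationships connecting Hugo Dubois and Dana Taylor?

Hugo Dubois is 1 level below Thandi Tanaka, and Dana Taylor is 2 levels below Thandi Tanaka (their lowest common manager). The shortest path runs up from Hugo Dubois to Thandi Tanaka and back down to Dana Taylor: 1 + 2 = 3 links.

3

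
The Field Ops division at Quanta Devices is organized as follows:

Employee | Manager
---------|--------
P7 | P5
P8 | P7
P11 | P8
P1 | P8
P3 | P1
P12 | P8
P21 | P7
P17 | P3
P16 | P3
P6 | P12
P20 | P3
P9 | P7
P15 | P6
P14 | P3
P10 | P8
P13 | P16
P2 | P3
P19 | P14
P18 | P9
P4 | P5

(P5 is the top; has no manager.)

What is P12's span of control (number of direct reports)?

1

P12 directly manages P6. That is 1 direct report.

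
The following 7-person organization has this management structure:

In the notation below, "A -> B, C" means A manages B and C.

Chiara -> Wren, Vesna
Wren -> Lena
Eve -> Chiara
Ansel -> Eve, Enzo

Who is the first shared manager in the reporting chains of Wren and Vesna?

Wren's chain of managers is Chiara, Eve, Ansel. Vesna's chain of managers is Chiara, Eve, Ansel. The first manager that appears in both chains is Chiara.

Chiara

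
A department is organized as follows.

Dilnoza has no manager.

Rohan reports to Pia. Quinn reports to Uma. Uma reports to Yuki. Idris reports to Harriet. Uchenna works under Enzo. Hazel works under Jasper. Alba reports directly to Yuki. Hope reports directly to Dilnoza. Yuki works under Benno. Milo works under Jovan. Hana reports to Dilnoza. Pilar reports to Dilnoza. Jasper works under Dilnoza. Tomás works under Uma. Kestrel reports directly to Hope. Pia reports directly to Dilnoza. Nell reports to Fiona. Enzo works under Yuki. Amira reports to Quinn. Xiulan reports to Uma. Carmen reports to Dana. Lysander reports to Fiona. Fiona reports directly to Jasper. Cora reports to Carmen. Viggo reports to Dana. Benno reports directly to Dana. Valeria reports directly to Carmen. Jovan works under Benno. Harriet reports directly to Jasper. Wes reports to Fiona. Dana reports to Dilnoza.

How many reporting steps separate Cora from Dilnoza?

3

Chain from Cora up to Dilnoza: Cora → Carmen → Dana → Dilnoza. That is 3 steps up, so Cora is 3 levels below Dilnoza.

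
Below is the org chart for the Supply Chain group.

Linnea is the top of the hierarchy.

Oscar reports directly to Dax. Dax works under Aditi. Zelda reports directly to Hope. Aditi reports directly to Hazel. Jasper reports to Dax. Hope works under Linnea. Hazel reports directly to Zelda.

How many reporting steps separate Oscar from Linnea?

6

Chain from Oscar up to Linnea: Oscar → Dax → Aditi → Hazel → Zelda → Hope → Linnea. That is 6 steps up, so Oscar is 6 levels below Linnea.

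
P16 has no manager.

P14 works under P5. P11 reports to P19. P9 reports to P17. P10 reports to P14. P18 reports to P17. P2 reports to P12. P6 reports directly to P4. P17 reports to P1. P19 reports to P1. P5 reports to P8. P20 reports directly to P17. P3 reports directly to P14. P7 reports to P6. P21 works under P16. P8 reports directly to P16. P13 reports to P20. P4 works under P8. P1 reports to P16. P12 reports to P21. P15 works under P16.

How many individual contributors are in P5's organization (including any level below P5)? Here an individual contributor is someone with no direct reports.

2

The people in P5's organization with no one reporting to them are P10, P3. That is 2.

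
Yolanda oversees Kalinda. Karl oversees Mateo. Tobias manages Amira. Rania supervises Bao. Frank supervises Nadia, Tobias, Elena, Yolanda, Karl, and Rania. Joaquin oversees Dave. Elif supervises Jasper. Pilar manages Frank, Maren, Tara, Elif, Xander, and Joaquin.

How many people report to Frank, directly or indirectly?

Frank directly manages Nadia, Tobias, Elena, Yolanda, Karl, Rania. Nadia has no reports. Under Tobias: Amira (1). Elena has no reports. Under Yolanda: Kalinda (1). Under Karl: Mateo (1). Under Rania: Bao (1). So Frank's organization is 6 direct reports plus everyone under them: 1 + 2 + 1 + 2 + 2 + 2 = 10.

10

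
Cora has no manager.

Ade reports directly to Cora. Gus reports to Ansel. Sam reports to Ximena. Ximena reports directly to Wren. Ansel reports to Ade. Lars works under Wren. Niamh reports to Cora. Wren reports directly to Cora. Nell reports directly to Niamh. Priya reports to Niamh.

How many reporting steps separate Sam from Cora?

Chain from Sam up to Cora: Sam → Ximena → Wren → Cora. That is 3 steps up, so Sam is 3 levels below Cora.

3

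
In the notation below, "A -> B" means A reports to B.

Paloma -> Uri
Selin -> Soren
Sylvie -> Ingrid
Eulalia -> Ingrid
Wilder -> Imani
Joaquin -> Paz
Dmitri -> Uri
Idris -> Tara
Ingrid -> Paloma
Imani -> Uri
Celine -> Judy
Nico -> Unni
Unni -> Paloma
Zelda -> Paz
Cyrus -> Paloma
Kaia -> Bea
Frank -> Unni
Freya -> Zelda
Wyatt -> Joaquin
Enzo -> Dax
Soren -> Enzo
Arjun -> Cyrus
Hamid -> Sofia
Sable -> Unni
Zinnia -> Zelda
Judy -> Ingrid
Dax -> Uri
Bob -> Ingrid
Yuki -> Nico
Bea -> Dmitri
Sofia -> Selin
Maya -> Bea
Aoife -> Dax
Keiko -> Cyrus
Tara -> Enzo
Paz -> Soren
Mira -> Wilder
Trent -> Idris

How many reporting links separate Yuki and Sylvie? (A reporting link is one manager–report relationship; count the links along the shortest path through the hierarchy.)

5

Yuki is 3 levels below Paloma, and Sylvie is 2 levels below Paloma (their lowest common manager). The shortest path runs up from Yuki to Paloma and back down to Sylvie: 3 + 2 = 5 links.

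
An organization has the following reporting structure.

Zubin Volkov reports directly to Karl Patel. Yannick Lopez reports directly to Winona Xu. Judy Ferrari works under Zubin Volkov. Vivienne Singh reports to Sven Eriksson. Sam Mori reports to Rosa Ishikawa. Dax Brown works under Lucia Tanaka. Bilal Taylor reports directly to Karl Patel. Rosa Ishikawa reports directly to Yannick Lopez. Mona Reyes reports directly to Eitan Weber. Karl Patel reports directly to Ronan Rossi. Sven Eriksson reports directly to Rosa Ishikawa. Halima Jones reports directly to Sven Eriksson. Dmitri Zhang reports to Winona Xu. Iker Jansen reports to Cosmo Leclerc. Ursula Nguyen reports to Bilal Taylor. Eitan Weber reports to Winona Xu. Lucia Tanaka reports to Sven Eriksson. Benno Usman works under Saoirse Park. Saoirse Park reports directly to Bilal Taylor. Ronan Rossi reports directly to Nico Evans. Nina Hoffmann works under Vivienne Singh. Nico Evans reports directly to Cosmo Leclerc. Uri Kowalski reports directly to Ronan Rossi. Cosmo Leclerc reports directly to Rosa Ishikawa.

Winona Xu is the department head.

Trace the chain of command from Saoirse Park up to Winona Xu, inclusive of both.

Saoirse Park reports to Bilal Taylor. Bilal Taylor reports to Karl Patel. Karl Patel reports to Ronan Rossi. Ronan Rossi reports to Nico Evans. Nico Evans reports to Cosmo Leclerc. Cosmo Leclerc reports to Rosa Ishikawa. Rosa Ishikawa reports to Yannick Lopez. Yannick Lopez reports to Winona Xu. Winona Xu is at the top.

Saoirse Park -> Bilal Taylor -> Karl Patel -> Ronan Rossi -> Nico Evans -> Cosmo Leclerc -> Rosa Ishikawa -> Yannick Lopez -> Winona Xu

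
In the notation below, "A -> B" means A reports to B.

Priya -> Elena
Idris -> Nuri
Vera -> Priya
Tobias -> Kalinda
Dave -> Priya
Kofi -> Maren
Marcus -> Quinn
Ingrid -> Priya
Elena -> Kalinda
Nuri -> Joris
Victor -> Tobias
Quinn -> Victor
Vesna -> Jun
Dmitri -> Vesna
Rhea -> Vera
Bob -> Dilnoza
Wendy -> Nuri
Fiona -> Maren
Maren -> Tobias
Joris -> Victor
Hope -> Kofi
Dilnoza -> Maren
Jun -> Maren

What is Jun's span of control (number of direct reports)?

1

Jun directly manages Vesna. That is 1 direct report.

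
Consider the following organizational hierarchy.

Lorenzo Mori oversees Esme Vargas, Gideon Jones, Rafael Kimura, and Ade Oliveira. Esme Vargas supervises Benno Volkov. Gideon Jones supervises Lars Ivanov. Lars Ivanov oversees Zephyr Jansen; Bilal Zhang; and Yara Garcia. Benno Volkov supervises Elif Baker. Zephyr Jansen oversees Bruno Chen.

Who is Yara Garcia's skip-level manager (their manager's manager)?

Yara Garcia reports to Lars Ivanov, and Lars Ivanov reports to Gideon Jones. So Yara Garcia's skip-level manager is Gideon Jones.

Gideon Jones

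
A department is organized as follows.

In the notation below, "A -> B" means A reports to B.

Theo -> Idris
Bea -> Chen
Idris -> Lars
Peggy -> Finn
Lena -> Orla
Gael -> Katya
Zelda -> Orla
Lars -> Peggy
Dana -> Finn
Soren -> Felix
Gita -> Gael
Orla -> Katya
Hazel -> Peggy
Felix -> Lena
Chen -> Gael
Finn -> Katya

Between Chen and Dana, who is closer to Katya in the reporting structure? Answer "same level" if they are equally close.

Both Chen and Dana are 2 levels below Katya.

same level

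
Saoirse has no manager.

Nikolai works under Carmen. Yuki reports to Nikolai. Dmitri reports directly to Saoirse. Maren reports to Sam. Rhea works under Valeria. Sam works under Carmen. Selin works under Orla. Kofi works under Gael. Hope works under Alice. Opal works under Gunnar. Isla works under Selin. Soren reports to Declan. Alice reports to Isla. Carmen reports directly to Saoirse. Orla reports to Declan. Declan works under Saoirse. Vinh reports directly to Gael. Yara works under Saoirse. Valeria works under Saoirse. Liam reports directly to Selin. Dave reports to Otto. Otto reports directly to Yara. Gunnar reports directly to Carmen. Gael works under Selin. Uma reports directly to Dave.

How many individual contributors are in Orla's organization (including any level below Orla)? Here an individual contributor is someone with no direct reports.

The people in Orla's organization with no one reporting to them are Liam, Hope, Kofi, Vinh. That is 4.

4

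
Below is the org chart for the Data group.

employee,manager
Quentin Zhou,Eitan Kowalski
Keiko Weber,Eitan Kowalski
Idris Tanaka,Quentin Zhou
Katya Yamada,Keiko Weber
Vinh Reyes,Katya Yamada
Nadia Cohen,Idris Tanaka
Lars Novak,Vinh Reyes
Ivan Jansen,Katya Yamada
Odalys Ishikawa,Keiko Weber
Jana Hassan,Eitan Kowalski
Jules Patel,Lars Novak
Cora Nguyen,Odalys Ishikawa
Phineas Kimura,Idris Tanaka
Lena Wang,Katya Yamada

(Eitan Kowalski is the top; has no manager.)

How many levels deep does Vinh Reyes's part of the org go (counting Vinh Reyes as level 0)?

The longest chain under Vinh Reyes runs Vinh Reyes → Lars Novak → Jules Patel, which is 2 levels below Vinh Reyes.

2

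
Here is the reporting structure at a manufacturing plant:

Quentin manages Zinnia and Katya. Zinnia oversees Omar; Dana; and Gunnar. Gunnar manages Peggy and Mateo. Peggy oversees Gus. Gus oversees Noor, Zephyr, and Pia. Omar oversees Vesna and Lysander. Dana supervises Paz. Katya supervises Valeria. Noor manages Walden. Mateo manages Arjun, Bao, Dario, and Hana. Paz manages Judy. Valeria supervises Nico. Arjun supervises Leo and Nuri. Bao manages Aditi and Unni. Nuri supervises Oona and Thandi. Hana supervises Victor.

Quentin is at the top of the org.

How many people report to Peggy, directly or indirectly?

5

Peggy directly manages Gus. Under Gus: Pia, Zephyr, Noor, Walden (4). That's 5 in total.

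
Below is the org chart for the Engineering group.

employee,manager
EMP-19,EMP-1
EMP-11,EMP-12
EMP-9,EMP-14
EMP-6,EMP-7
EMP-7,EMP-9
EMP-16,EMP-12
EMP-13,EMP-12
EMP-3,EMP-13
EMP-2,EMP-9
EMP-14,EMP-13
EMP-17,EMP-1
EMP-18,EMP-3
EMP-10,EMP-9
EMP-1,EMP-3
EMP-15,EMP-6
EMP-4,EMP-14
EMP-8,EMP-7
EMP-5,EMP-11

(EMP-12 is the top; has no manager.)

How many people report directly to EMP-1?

2

EMP-1 directly manages EMP-17, EMP-19. That is 2 direct reports.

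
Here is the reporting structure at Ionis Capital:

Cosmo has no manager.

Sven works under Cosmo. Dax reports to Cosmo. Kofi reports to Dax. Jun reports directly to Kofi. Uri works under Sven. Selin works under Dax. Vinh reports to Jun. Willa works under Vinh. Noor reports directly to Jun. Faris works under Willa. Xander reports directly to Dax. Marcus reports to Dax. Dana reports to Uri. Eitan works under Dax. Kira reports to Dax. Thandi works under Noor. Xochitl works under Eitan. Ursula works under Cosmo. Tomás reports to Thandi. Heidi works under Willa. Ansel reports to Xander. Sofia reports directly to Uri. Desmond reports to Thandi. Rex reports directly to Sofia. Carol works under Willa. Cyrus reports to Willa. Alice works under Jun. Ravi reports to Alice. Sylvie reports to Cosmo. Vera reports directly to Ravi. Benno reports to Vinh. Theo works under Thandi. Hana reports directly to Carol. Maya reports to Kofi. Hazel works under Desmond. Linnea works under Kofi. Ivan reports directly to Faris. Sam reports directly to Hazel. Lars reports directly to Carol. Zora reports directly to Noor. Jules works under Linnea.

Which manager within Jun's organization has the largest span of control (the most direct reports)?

Direct-report counts within Jun's organization: Jun has 3; Alice has 1; Ravi has 1; Noor has 2; Thandi has 3; Desmond has 1; Hazel has 1; Vinh has 2; Willa has 4; Carol has 2; Faris has 1. The largest is 4, held by Willa.

Willa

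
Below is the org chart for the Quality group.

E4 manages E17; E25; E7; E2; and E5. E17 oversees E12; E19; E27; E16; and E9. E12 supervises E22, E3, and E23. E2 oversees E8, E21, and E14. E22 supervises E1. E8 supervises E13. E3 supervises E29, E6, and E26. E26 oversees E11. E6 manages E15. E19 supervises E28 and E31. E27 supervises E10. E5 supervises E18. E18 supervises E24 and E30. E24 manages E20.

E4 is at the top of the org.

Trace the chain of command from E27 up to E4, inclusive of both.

E27 reports to E17. E17 reports to E4. E4 is at the top.

E27 -> E17 -> E4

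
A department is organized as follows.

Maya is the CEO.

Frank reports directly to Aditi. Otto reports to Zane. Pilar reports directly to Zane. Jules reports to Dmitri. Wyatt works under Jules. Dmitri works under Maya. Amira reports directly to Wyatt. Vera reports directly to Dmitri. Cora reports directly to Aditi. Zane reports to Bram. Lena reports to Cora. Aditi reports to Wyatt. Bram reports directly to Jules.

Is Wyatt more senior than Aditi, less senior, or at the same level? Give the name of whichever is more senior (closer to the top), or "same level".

Wyatt is 3 levels below Maya; Aditi is 4. Wyatt is higher.

Wyatt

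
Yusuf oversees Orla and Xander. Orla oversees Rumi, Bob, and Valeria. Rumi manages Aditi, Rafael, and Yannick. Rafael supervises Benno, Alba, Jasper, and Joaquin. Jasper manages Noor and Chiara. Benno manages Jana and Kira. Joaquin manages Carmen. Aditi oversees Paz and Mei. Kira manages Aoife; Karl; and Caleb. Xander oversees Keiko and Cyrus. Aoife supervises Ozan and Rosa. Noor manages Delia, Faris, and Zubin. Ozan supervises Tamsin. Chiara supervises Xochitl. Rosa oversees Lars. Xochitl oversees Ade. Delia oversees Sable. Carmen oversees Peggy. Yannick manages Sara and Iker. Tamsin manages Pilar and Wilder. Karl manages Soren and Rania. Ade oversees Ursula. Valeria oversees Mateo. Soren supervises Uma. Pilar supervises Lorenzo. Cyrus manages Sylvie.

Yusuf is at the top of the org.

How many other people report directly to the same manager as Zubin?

Zubin reports to Noor. Noor's other direct reports are Faris, Delia — 2 peers.

2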